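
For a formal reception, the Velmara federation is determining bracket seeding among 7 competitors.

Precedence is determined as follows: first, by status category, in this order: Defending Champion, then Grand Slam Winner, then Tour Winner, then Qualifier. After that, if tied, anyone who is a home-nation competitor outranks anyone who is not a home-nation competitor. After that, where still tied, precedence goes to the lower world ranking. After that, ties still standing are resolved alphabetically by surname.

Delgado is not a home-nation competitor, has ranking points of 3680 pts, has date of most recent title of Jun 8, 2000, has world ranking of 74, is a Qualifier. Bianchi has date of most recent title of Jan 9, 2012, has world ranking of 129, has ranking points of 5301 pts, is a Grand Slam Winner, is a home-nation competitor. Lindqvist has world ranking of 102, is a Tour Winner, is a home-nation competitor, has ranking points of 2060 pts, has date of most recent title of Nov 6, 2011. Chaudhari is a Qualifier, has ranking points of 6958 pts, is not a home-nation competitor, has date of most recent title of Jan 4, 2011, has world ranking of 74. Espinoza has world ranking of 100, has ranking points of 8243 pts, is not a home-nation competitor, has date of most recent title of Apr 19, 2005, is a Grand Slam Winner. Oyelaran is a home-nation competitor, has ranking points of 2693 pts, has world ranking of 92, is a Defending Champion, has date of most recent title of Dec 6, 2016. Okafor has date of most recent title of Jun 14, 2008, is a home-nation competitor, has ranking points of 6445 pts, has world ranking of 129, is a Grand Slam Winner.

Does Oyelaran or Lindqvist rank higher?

By status category: Oyelaran (Defending Champion); then Bianchi, Okafor and Espinoza (Grand Slam Winner); then Lindqvist (Tour Winner); then Chaudhari and Delgado (Qualifier).
Among Bianchi, Okafor and Espinoza, a home-nation competitor before not a home-nation competitor: Bianchi and Okafor (a home-nation competitor) before Espinoza (not a home-nation competitor).
Bianchi and Okafor both have world ranking 129, so the next rule applies.
Among Bianchi and Okafor, alphabetically by surname: Bianchi before Okafor.
Chaudhari and Delgado are each not a home-nation competitor, so the next rule applies.
Chaudhari and Delgado both have world ranking 74, so the next rule applies.
Among Chaudhari and Delgado, alphabetically by surname: Chaudhari before Delgado.
So Oyelaran takes precedence.

Oyelaran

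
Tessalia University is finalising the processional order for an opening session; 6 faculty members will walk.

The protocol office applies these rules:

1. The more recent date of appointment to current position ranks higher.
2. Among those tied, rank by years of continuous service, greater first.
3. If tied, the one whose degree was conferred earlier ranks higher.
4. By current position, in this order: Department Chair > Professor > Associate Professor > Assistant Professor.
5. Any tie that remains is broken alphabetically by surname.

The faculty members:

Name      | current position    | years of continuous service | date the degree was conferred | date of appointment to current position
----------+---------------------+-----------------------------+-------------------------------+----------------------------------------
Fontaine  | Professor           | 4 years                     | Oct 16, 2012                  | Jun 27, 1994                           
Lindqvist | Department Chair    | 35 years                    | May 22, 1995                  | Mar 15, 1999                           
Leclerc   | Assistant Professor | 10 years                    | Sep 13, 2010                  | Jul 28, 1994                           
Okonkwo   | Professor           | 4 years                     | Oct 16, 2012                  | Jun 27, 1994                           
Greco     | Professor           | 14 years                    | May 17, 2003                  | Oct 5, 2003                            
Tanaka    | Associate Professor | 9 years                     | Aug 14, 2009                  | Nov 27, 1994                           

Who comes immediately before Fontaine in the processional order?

Leclerc

By date of appointment to current position (later first): Greco (Oct 5, 2003); then Lindqvist (Mar 15, 1999); then Tanaka (Nov 27, 1994); then Leclerc (Jul 28, 1994); then Fontaine and Okonkwo (both Jun 27, 1994).
Fontaine and Okonkwo both have years of continuous service 4 years, so the next rule applies.
Fontaine and Okonkwo both have date the degree was conferred Oct 16, 2012, so the next rule applies.
Fontaine and Okonkwo are each Professor, so the next rule applies.
Among Fontaine and Okonkwo, alphabetically by surname: Fontaine before Okonkwo.
Order: Greco, Lindqvist, Tanaka, Leclerc, Fontaine, Okonkwo.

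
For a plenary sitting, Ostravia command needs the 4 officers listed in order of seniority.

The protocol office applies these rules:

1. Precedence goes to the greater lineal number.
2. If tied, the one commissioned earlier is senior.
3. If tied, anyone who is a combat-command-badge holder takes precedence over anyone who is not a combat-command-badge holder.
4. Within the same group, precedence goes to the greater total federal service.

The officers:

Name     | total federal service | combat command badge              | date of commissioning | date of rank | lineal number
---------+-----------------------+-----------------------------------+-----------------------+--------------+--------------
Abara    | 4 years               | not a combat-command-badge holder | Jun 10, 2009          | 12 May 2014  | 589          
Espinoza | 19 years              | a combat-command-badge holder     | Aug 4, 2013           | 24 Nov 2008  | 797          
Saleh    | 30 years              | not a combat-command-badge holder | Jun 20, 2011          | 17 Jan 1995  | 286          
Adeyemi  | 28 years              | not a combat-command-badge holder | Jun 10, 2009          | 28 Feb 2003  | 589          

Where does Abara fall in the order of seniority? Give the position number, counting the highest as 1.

3

By lineal number (higher first): Espinoza (797); then Adeyemi and Abara (both 589); then Saleh (286).
Adeyemi and Abara both have date of commissioning Jun 10, 2009, so the next rule applies.
Adeyemi and Abara are each not a combat-command-badge holder, so the next rule applies.
Among Adeyemi and Abara, by total federal service (higher first): Adeyemi (28 years) before Abara (4 years).
Order: Espinoza, Adeyemi, Abara, Saleh. So position 3.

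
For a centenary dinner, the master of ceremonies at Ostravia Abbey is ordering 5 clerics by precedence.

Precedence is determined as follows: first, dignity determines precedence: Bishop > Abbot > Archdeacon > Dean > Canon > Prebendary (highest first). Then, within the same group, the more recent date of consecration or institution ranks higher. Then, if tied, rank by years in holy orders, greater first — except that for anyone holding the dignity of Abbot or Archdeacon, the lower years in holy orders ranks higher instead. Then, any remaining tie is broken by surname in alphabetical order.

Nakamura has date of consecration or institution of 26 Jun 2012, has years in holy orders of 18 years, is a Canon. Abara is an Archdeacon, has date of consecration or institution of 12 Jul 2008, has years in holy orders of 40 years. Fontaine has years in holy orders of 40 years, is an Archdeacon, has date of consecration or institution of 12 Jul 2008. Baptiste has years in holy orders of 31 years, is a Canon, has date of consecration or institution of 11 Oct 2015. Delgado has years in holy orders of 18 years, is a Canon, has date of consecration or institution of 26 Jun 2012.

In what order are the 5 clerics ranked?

Abara, Fontaine, Baptiste, Delgado, Nakamura

By dignity: Abara and Fontaine (Archdeacon); then Baptiste, Delgado and Nakamura (Canon).
Abara and Fontaine both have date of consecration or institution 12 Jul 2008, so the next rule applies.
Abara and Fontaine both have years in holy orders 40 years, so the next rule applies.
Among Abara and Fontaine, alphabetically by surname: Abara before Fontaine.
Among Baptiste, Delgado and Nakamura, by date of consecration or institution (later first): Baptiste (11 Oct 2015) before Delgado and Nakamura (26 Jun 2012).
Delgado and Nakamura both have years in holy orders 18 years, so the next rule applies.
Among Delgado and Nakamura, alphabetically by surname: Delgado before Nakamura.
Full order: Abara, Fontaine, Baptiste, Delgado, Nakamura.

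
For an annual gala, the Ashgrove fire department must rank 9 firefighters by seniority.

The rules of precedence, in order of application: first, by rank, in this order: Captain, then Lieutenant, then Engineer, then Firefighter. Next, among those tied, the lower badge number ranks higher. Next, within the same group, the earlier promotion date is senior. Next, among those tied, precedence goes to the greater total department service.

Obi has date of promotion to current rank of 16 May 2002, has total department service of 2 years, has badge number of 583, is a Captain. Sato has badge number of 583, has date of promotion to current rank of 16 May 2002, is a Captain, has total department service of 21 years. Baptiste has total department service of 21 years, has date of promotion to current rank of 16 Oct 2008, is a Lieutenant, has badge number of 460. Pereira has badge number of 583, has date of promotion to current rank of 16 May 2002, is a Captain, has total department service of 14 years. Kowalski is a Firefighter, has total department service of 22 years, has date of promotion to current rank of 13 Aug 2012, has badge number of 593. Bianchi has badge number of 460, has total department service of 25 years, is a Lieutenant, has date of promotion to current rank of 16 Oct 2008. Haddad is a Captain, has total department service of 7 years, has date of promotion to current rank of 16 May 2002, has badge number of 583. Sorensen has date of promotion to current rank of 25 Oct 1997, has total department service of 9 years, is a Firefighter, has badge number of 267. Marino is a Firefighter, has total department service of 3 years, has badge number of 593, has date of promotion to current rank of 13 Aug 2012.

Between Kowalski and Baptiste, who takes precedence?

By rank: Sato, Pereira, Haddad and Obi (Captain); then Bianchi and Baptiste (Lieutenant); then Sorensen, Kowalski and Marino (Firefighter).
Sato, Pereira, Haddad and Obi all have badge number 583, so the next rule applies.
Sato, Pereira, Haddad and Obi all have date of promotion to current rank 16 May 2002, so the next rule applies.
Among Sato, Pereira, Haddad and Obi, by total department service (higher first): Sato (21 years) before Pereira (14 years) before Haddad (7 years) before Obi (2 years).
Bianchi and Baptiste both have badge number 460, so the next rule applies.
Bianchi and Baptiste both have date of promotion to current rank 16 Oct 2008, so the next rule applies.
Among Bianchi and Baptiste, by total department service (higher first): Bianchi (25 years) before Baptiste (21 years).
Among Sorensen, Kowalski and Marino, by badge number (lower first): Sorensen (267) before Kowalski and Marino (593).
Kowalski and Marino both have date of promotion to current rank 13 Aug 2012, so the next rule applies.
Among Kowalski and Marino, by total department service (higher first): Kowalski (22 years) before Marino (3 years).
So Baptiste takes precedence.

Baptiste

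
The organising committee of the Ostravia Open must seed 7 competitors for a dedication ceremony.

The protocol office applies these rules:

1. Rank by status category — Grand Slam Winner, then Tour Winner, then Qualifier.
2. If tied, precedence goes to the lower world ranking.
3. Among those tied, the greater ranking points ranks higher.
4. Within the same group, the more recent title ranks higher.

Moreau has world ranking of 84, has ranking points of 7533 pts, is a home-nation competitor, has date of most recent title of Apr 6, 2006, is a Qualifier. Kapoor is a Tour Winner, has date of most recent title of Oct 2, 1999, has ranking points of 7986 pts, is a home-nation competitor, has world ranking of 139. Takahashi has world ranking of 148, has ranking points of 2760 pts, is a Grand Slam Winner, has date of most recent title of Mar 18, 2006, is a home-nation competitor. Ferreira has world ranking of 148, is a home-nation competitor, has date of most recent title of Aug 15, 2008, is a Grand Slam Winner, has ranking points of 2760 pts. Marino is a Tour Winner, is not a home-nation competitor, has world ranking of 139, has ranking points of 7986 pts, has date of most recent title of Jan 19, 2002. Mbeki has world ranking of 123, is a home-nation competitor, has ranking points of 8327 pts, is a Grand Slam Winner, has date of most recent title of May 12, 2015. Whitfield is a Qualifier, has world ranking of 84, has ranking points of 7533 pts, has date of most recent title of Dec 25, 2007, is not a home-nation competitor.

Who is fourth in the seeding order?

By status category: Mbeki, Ferreira and Takahashi (Grand Slam Winner); then Marino and Kapoor (Tour Winner); then Whitfield and Moreau (Qualifier).
Among Mbeki, Ferreira and Takahashi, by world ranking (lower first): Mbeki (123) before Ferreira and Takahashi (148).
Ferreira and Takahashi both have ranking points 2760 pts, so the next rule applies.
Among Ferreira and Takahashi, by date of most recent title (later first): Ferreira (Aug 15, 2008) before Takahashi (Mar 18, 2006).
Marino and Kapoor both have world ranking 139, so the next rule applies.
Marino and Kapoor both have ranking points 7986 pts, so the next rule applies.
Among Marino and Kapoor, by date of most recent title (later first): Marino (Jan 19, 2002) before Kapoor (Oct 2, 1999).
Whitfield and Moreau both have world ranking 84, so the next rule applies.
Whitfield and Moreau both have ranking points 7533 pts, so the next rule applies.
Among Whitfield and Moreau, by date of most recent title (later first): Whitfield (Dec 25, 2007) before Moreau (Apr 6, 2006).
Order: Mbeki, Ferreira, Takahashi, Marino, Kapoor, Whitfield, Moreau.

Marino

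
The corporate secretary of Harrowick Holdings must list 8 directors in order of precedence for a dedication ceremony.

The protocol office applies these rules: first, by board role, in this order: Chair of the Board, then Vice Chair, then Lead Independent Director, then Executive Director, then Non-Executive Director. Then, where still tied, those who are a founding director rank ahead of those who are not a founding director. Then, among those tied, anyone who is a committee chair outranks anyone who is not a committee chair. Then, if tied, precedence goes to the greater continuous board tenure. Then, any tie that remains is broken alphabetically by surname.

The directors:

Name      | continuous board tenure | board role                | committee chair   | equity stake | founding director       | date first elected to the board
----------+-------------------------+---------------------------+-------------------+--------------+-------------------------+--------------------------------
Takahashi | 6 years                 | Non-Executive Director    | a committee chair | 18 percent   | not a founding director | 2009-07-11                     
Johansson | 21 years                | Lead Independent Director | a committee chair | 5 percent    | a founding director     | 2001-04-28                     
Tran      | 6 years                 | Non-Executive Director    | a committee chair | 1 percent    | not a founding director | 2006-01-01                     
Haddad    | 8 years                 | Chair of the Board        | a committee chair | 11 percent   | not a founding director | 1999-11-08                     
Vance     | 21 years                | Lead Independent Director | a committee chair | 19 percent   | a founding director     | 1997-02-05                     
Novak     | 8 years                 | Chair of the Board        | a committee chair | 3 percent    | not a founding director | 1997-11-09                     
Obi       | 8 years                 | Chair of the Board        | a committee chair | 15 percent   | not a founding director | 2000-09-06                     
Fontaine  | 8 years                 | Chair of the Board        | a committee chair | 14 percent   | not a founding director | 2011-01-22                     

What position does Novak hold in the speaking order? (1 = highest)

3

By board role: Fontaine, Haddad, Novak and Obi (Chair of the Board); then Johansson and Vance (Lead Independent Director); then Takahashi and Tran (Non-Executive Director).
Fontaine, Haddad, Novak and Obi are each not a founding director, so the next rule applies.
Fontaine, Haddad, Novak and Obi are each a committee chair, so the next rule applies.
Fontaine, Haddad, Novak and Obi all have continuous board tenure 8 years, so the next rule applies.
Among Fontaine, Haddad, Novak and Obi, alphabetically by surname: Fontaine before Haddad before Novak before Obi.
Johansson and Vance are each a founding director, so the next rule applies.
Johansson and Vance are each a committee chair, so the next rule applies.
Johansson and Vance both have continuous board tenure 21 years, so the next rule applies.
Among Johansson and Vance, alphabetically by surname: Johansson before Vance.
Takahashi and Tran are each not a founding director, so the next rule applies.
Takahashi and Tran are each a committee chair, so the next rule applies.
Takahashi and Tran both have continuous board tenure 6 years, so the next rule applies.
Among Takahashi and Tran, alphabetically by surname: Takahashi before Tran.
Order: Fontaine, Haddad, Novak, Obi, Johansson, Vance, Takahashi, Tran. So position 3.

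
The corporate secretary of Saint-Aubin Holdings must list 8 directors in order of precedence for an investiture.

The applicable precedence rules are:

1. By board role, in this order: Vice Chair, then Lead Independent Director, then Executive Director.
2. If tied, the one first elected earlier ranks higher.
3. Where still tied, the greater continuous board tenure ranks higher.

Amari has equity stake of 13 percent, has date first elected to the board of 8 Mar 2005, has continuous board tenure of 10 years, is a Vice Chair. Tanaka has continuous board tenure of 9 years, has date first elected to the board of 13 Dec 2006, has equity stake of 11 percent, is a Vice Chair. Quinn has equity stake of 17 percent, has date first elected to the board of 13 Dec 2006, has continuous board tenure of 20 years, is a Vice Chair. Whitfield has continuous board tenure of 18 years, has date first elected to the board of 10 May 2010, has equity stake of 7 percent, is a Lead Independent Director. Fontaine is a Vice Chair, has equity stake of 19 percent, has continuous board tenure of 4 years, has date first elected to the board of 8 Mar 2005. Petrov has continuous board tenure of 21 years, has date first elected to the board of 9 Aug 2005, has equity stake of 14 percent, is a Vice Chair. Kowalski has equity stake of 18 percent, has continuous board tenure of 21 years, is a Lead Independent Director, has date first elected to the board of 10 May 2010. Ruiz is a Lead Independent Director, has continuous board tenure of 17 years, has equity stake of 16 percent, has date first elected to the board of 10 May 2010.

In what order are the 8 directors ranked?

By board role: Amari, Fontaine, Petrov, Quinn and Tanaka (Vice Chair); then Kowalski, Whitfield and Ruiz (Lead Independent Director).
Among Amari, Fontaine, Petrov, Quinn and Tanaka, by date first elected to the board (earlier first): Amari and Fontaine (8 Mar 2005) before Petrov (9 Aug 2005) before Quinn and Tanaka (13 Dec 2006).
Among Amari and Fontaine, by continuous board tenure (higher first): Amari (10 years) before Fontaine (4 years).
Among Quinn and Tanaka, by continuous board tenure (higher first): Quinn (20 years) before Tanaka (9 years).
Kowalski, Whitfield and Ruiz all have date first elected to the board 10 May 2010, so the next rule applies.
Among Kowalski, Whitfield and Ruiz, by continuous board tenure (higher first): Kowalski (21 years) before Whitfield (18 years) before Ruiz (17 years).
Full order: Amari, Fontaine, Petrov, Quinn, Tanaka, Kowalski, Whitfield, Ruiz.

Amari, Fontaine, Petrov, Quinn, Tanaka, Kowalski, Whitfield, Ruiz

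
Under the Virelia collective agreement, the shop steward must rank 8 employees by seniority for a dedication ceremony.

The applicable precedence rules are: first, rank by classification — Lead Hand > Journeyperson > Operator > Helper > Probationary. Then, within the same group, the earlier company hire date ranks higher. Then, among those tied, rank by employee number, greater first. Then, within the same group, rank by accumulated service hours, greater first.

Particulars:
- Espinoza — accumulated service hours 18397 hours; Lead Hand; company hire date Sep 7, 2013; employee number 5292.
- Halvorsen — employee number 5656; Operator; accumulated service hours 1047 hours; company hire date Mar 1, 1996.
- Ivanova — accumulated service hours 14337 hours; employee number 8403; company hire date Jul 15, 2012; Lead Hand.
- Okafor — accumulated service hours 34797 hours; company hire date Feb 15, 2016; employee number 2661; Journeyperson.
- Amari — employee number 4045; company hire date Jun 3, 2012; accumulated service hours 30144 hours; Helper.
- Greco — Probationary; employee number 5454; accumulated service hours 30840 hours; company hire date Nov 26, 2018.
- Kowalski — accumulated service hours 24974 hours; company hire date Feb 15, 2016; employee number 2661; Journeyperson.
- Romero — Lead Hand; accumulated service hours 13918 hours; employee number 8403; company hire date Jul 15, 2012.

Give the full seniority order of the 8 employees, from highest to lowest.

By classification: Ivanova, Romero and Espinoza (Lead Hand); then Okafor and Kowalski (Journeyperson); then Halvorsen (Operator); then Amari (Helper); then Greco (Probationary).
Among Ivanova, Romero and Espinoza, by company hire date (earlier first): Ivanova and Romero (Jul 15, 2012) before Espinoza (Sep 7, 2013).
Ivanova and Romero both have employee number 8403, so the next rule applies.
Among Ivanova and Romero, by accumulated service hours (higher first): Ivanova (14337 hours) before Romero (13918 hours).
Okafor and Kowalski both have company hire date Feb 15, 2016, so the next rule applies.
Okafor and Kowalski both have employee number 2661, so the next rule applies.
Among Okafor and Kowalski, by accumulated service hours (higher first): Okafor (34797 hours) before Kowalski (24974 hours).
Full order: Ivanova, Romero, Espinoza, Okafor, Kowalski, Halvorsen, Amari, Greco.

Ivanova, Romero, Espinoza, Okafor, Kowalski, Halvorsen, Amari, Greco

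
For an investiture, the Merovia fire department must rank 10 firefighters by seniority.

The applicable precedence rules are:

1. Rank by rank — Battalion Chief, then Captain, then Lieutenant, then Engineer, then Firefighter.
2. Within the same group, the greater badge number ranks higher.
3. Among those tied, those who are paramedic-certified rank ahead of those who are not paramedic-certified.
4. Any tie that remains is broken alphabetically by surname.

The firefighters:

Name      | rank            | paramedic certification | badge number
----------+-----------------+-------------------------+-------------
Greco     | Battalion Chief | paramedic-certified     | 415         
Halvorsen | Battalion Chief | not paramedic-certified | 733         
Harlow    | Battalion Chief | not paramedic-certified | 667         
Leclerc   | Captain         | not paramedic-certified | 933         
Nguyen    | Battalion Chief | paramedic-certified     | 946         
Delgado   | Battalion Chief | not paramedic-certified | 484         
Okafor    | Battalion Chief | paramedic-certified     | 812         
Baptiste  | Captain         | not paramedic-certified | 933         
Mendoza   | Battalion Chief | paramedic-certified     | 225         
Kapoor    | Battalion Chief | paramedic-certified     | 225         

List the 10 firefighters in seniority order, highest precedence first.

Nguyen, Okafor, Halvorsen, Harlow, Delgado, Greco, Kapoor, Mendoza, Baptiste, Leclerc

By rank: Nguyen, Okafor, Halvorsen, Harlow, Delgado, Greco, Kapoor and Mendoza (Battalion Chief); then Baptiste and Leclerc (Captain).
Among Nguyen, Okafor, Halvorsen, Harlow, Delgado, Greco, Kapoor and Mendoza, by badge number (higher first): Nguyen (946) before Okafor (812) before Halvorsen (733) before Harlow (667) before Delgado (484) before Greco (415) before Kapoor and Mendoza (225).
Kapoor and Mendoza are each paramedic-certified, so the next rule applies.
Among Kapoor and Mendoza, alphabetically by surname: Kapoor before Mendoza.
Baptiste and Leclerc both have badge number 933, so the next rule applies.
Baptiste and Leclerc are each not paramedic-certified, so the next rule applies.
Among Baptiste and Leclerc, alphabetically by surname: Baptiste before Leclerc.
Full order: Nguyen, Okafor, Halvorsen, Harlow, Delgado, Greco, Kapoor, Mendoza, Baptiste, Leclerc.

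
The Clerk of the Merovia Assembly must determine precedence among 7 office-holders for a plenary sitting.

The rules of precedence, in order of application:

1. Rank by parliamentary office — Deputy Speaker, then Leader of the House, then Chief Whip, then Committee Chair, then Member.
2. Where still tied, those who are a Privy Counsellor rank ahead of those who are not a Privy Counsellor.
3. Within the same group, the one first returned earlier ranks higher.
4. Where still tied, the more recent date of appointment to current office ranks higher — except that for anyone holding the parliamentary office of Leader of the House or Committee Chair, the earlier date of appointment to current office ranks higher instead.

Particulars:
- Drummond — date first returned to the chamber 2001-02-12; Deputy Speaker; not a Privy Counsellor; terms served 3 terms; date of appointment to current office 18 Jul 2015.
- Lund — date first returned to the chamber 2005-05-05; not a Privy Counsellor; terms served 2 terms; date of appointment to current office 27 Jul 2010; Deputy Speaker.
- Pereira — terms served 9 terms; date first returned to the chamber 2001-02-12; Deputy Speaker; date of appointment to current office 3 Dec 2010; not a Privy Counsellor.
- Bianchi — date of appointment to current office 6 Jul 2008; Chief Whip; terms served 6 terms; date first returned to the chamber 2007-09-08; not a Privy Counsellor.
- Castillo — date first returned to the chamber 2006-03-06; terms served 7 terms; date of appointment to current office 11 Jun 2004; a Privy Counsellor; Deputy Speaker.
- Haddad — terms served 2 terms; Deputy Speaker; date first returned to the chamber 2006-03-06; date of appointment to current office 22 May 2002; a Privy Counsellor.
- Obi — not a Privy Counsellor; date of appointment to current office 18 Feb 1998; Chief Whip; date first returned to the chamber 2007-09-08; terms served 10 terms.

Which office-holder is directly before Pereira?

By parliamentary office: Castillo, Haddad, Drummond, Pereira and Lund (Deputy Speaker); then Bianchi and Obi (Chief Whip).
Among Castillo, Haddad, Drummond, Pereira and Lund, a Privy Counsellor before not a Privy Counsellor: Castillo and Haddad (a Privy Counsellor) before Drummond, Pereira and Lund (not a Privy Counsellor).
Castillo and Haddad both have date first returned to the chamber 2006-03-06, so the next rule applies.
Among Castillo and Haddad, by date of appointment to current office (later first): Castillo (11 Jun 2004) before Haddad (22 May 2002).
Among Drummond, Pereira and Lund, by date first returned to the chamber (earlier first): Drummond and Pereira (2001-02-12) before Lund (2005-05-05).
Among Drummond and Pereira, by date of appointment to current office (later first): Drummond (18 Jul 2015) before Pereira (3 Dec 2010).
Bianchi and Obi are each not a Privy Counsellor, so the next rule applies.
Bianchi and Obi both have date first returned to the chamber 2007-09-08, so the next rule applies.
Among Bianchi and Obi, by date of appointment to current office (later first): Bianchi (6 Jul 2008) before Obi (18 Feb 1998).
Order: Castillo, Haddad, Drummond, Pereira, Lund, Bianchi, Obi.

Drummond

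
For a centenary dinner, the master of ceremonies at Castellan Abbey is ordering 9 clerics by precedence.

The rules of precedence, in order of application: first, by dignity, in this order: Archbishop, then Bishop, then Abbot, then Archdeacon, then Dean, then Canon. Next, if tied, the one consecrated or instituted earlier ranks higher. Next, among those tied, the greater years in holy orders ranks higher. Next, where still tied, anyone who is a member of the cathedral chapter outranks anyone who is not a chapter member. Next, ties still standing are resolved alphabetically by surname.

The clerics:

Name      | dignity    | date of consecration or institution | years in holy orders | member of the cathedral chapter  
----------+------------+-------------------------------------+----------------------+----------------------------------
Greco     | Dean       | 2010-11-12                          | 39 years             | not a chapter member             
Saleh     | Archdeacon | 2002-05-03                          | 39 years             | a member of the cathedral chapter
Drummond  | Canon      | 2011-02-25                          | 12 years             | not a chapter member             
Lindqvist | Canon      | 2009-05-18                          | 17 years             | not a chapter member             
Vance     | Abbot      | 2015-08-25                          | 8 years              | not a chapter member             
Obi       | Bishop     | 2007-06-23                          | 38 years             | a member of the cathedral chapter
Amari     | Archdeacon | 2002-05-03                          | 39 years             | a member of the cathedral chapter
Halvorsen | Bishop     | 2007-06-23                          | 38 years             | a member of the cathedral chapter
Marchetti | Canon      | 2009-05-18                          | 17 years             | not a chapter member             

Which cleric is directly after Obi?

By dignity: Halvorsen and Obi (Bishop); then Vance (Abbot); then Amari and Saleh (Archdeacon); then Greco (Dean); then Lindqvist, Marchetti and Drummond (Canon).
Halvorsen and Obi both have date of consecration or institution 2007-06-23, so the next rule applies.
Halvorsen and Obi both have years in holy orders 38 years, so the next rule applies.
Halvorsen and Obi are each a member of the cathedral chapter, so the next rule applies.
Among Halvorsen and Obi, alphabetically by surname: Halvorsen before Obi.
Amari and Saleh both have date of consecration or institution 2002-05-03, so the next rule applies.
Amari and Saleh both have years in holy orders 39 years, so the next rule applies.
Amari and Saleh are each a member of the cathedral chapter, so the next rule applies.
Among Amari and Saleh, alphabetically by surname: Amari before Saleh.
Among Lindqvist, Marchetti and Drummond, by date of consecration or institution (earlier first): Lindqvist and Marchetti (2009-05-18) before Drummond (2011-02-25).
Lindqvist and Marchetti both have years in holy orders 17 years, so the next rule applies.
Lindqvist and Marchetti are each not a chapter member, so the next rule applies.
Among Lindqvist and Marchetti, alphabetically by surname: Lindqvist before Marchetti.
Order: Halvorsen, Obi, Vance, Amari, Saleh, Greco, Lindqvist, Marchetti, Drummond.

Vance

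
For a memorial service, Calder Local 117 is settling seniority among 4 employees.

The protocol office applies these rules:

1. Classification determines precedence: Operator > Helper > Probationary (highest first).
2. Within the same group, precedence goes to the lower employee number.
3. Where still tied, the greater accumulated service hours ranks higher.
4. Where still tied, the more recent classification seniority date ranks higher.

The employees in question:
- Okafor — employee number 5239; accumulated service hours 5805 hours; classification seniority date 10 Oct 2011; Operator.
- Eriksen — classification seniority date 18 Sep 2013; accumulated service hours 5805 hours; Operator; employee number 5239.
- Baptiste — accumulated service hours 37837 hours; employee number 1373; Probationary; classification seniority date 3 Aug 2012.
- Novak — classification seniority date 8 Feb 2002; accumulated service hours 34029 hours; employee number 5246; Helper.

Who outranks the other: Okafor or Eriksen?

Eriksen

By classification: Eriksen and Okafor (Operator); then Novak (Helper); then Baptiste (Probationary).
Eriksen and Okafor both have employee number 5239, so the next rule applies.
Eriksen and Okafor both have accumulated service hours 5805 hours, so the next rule applies.
Among Eriksen and Okafor, by classification seniority date (later first): Eriksen (18 Sep 2013) before Okafor (10 Oct 2011).
So Eriksen takes precedence.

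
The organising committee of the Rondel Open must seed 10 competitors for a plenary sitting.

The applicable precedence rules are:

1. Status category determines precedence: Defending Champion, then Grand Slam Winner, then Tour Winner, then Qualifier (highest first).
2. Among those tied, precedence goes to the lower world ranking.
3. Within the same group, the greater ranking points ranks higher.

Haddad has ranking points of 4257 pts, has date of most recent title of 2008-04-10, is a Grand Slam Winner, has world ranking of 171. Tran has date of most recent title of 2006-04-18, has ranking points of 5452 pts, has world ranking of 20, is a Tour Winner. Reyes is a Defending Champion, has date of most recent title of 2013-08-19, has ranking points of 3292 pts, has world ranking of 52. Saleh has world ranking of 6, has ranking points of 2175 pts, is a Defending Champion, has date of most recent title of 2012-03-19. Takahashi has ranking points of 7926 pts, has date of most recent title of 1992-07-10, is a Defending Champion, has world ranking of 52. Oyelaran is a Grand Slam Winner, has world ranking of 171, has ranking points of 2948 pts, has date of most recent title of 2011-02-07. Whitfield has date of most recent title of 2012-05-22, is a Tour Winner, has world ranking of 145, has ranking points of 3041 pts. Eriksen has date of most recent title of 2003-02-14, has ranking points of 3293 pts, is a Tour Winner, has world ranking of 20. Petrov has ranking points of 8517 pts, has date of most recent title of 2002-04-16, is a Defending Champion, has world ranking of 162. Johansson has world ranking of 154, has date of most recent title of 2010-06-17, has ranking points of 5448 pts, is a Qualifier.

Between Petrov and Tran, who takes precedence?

Petrov

By status category: Saleh, Takahashi, Reyes and Petrov (Defending Champion); then Haddad and Oyelaran (Grand Slam Winner); then Tran, Eriksen and Whitfield (Tour Winner); then Johansson (Qualifier).
Among Saleh, Takahashi, Reyes and Petrov, by world ranking (lower first): Saleh (6) before Takahashi and Reyes (52) before Petrov (162).
Among Takahashi and Reyes, by ranking points (higher first): Takahashi (7926 pts) before Reyes (3292 pts).
Haddad and Oyelaran both have world ranking 171, so the next rule applies.
Among Haddad and Oyelaran, by ranking points (higher first): Haddad (4257 pts) before Oyelaran (2948 pts).
Among Tran, Eriksen and Whitfield, by world ranking (lower first): Tran and Eriksen (20) before Whitfield (145).
Among Tran and Eriksen, by ranking points (higher first): Tran (5452 pts) before Eriksen (3293 pts).
So Petrov takes precedence.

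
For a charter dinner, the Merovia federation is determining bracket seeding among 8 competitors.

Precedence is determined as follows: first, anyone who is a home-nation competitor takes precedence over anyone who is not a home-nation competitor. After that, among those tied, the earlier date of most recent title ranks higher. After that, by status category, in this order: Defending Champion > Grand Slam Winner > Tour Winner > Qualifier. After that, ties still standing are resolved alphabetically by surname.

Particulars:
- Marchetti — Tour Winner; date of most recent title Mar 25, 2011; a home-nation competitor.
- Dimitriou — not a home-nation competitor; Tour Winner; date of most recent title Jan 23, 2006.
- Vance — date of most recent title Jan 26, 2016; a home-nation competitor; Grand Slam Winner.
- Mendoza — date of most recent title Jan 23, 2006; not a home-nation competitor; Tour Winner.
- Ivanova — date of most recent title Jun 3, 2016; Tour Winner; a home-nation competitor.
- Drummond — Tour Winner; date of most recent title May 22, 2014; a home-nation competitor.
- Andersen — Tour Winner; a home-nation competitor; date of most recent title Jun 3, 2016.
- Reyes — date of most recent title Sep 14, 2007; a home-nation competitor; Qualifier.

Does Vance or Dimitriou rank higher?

By the first rule: Reyes, Marchetti, Drummond, Vance, Andersen and Ivanova (each a home-nation competitor); then Dimitriou and Mendoza (both not a home-nation competitor).
Among Reyes, Marchetti, Drummond, Vance, Andersen and Ivanova, by date of most recent title (earlier first): Reyes (Sep 14, 2007) before Marchetti (Mar 25, 2011) before Drummond (May 22, 2014) before Vance (Jan 26, 2016) before Andersen and Ivanova (Jun 3, 2016).
Andersen and Ivanova are each Tour Winner, so the next rule applies.
Among Andersen and Ivanova, alphabetically by surname: Andersen before Ivanova.
Dimitriou and Mendoza both have date of most recent title Jan 23, 2006, so the next rule applies.
Dimitriou and Mendoza are each Tour Winner, so the next rule applies.
Among Dimitriou and Mendoza, alphabetically by surname: Dimitriou before Mendoza.
So Vance takes precedence.

Vance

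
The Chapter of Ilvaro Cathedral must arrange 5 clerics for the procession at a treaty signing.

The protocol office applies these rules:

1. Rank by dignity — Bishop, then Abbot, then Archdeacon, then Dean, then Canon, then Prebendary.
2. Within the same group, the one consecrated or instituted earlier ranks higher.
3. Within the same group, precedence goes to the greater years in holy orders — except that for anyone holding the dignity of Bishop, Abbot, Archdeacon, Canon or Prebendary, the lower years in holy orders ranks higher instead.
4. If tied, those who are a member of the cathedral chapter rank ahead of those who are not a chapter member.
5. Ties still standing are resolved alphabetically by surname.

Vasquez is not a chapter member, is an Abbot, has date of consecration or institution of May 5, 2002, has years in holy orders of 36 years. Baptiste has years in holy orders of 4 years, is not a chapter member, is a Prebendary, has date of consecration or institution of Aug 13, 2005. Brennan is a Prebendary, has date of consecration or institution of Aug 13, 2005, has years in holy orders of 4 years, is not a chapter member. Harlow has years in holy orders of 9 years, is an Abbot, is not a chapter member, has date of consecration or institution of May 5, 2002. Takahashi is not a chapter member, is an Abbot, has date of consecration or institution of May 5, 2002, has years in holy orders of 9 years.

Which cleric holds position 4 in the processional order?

Baptiste

By dignity: Harlow, Takahashi and Vasquez (Abbot); then Baptiste and Brennan (Prebendary).
Harlow, Takahashi and Vasquez all have date of consecration or institution May 5, 2002, so the next rule applies.
Among Harlow, Takahashi and Vasquez, by years in holy orders (lower first) (reversed rule for this group): Harlow and Takahashi (9 years) before Vasquez (36 years).
Harlow and Takahashi are each not a chapter member, so the next rule applies.
Among Harlow and Takahashi, alphabetically by surname: Harlow before Takahashi.
Baptiste and Brennan both have date of consecration or institution Aug 13, 2005, so the next rule applies.
Baptiste and Brennan both have years in holy orders 4 years, so the next rule applies.
Baptiste and Brennan are each not a chapter member, so the next rule applies.
Among Baptiste and Brennan, alphabetically by surname: Baptiste before Brennan.
Order: Harlow, Takahashi, Vasquez, Baptiste, Brennan.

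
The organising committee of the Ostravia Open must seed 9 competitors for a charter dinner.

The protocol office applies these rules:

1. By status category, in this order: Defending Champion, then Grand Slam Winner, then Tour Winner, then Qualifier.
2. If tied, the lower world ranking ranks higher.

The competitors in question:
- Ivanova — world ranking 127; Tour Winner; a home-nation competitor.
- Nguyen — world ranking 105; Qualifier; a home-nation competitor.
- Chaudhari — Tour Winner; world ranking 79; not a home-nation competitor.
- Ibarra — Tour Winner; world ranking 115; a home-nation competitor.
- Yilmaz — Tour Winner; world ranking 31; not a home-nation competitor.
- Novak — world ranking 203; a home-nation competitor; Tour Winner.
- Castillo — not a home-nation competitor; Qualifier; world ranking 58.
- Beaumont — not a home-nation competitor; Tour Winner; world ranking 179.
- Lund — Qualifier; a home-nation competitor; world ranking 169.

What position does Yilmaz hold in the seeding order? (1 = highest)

By status category: Yilmaz, Chaudhari, Ibarra, Ivanova, Beaumont and Novak (Tour Winner); then Castillo, Nguyen and Lund (Qualifier).
Among Yilmaz, Chaudhari, Ibarra, Ivanova, Beaumont and Novak, by world ranking (lower first): Yilmaz (31) before Chaudhari (79) before Ibarra (115) before Ivanova (127) before Beaumont (179) before Novak (203).
Among Castillo, Nguyen and Lund, by world ranking (lower first): Castillo (58) before Nguyen (105) before Lund (169).
Order: Yilmaz, Chaudhari, Ibarra, Ivanova, Beaumont, Novak, Castillo, Nguyen, Lund. So position 1.

1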